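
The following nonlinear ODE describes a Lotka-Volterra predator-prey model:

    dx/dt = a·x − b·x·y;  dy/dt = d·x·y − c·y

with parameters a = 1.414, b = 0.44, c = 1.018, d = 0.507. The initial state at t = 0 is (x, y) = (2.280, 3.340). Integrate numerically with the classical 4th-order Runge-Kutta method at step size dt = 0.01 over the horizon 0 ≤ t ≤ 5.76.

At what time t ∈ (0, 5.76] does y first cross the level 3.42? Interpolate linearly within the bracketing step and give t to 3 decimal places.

t=0.000: state=(2.280, 3.340)
step 1 (dt=0.01): k1=(-0.127, 0.461), k2=(-0.129, 0.460), k3=(-0.129, 0.460), k4=(-0.131, 0.459); state += dt/6·(k1+2k2+2k3+k4)
t=0.010: state=(2.279, 3.345)
t=0.020: state=(2.277, 3.349)
t=0.030: state=(2.276, 3.354)
t=0.180: state=(2.250, 3.420)
next step: t=0.190: state=(2.248, 3.424) — y has crossed 3.42
linear interpolation between t=0.180 (3.41967) and t=0.190 (3.42385) → t≈0.181

t = 0.181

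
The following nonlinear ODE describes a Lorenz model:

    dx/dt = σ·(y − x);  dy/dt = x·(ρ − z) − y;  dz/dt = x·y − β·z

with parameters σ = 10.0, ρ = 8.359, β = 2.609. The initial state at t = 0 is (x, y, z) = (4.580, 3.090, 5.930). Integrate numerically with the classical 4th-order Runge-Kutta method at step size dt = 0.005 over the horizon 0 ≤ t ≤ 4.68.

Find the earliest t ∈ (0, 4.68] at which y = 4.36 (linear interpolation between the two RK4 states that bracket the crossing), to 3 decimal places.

t = 0.200

t=0.000: state=(4.580, 3.090, 5.930)
step 1 (dt=0.005): k1=(-14.900, 8.035, -1.319), k2=(-14.327, 7.939, -1.334), k3=(-14.343, 7.943, -1.331), k4=(-13.786, 7.851, -1.344); state += dt/6·(k1+2k2+2k3+k4)
t=0.005: state=(4.508, 3.130, 5.923)
t=0.010: state=(4.442, 3.169, 5.917)
t=0.015: state=(4.381, 3.207, 5.910)
continuing one RK4 step at a time; state shown every 40 steps (Δt=0.2):
t=0.200: state=(4.037, 4.359, 5.897)
next step: t=0.205: state=(4.054, 4.386, 5.909) — y has crossed 4.36
linear interpolation between t=0.200 (4.35850) and t=0.205 (4.38633) → t≈0.200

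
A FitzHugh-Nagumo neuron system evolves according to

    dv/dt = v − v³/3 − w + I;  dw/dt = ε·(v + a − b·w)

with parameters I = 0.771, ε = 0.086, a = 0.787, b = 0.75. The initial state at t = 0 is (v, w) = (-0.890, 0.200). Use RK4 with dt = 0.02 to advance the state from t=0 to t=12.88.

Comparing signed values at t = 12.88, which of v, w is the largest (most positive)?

t=0.000: state=(-0.890, 0.200)
step 1 (dt=0.02): k1=(-0.084, -0.022), k2=(-0.084, -0.022), k3=(-0.084, -0.022), k4=(-0.084, -0.022); state += dt/6·(k1+2k2+2k3+k4)
t=0.020: state=(-0.892, 0.200)
t=0.040: state=(-0.893, 0.199)
t=0.060: state=(-0.895, 0.199)
continuing one RK4 step at a time; state shown every 25 steps (Δt=0.5):
t=0.500: state=(-0.931, 0.188)
t=1.000: state=(-0.969, 0.176)
t=1.500: state=(-1.001, 0.162)
t=2.000: state=(-1.025, 0.147)
t=2.500: state=(-1.042, 0.132)
t=3.000: state=(-1.051, 0.117)
t=3.500: state=(-1.052, 0.102)
t=4.000: state=(-1.046, 0.087)
t=4.500: state=(-1.033, 0.074)
t=5.000: state=(-1.014, 0.061)
t=5.500: state=(-0.990, 0.050)
t=6.000: state=(-0.960, 0.041)
t=6.500: state=(-0.925, 0.033)
t=7.000: state=(-0.883, 0.027)
t=7.500: state=(-0.834, 0.023)
t=8.000: state=(-0.775, 0.021)
t=8.500: state=(-0.702, 0.023)
t=9.000: state=(-0.610, 0.028)
t=9.500: state=(-0.489, 0.037)
t=10.000: state=(-0.317, 0.051)
t=10.500: state=(-0.060, 0.075)
t=11.000: state=(0.341, 0.111)
t=11.500: state=(0.919, 0.167)
t=12.000: state=(1.492, 0.247)
t=12.500: state=(1.788, 0.343)
t=12.880: state=(1.856, 0.419)
compare at T: v=1.856, w=0.419

largest component: v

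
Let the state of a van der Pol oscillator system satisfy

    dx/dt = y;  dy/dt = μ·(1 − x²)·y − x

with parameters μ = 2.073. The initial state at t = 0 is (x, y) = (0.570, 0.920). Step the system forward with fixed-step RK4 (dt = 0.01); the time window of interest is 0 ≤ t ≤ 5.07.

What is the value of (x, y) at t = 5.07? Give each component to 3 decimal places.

t=0.000: state=(0.570, 0.920)
step 1 (dt=0.01): k1=(0.920, 0.718), k2=(0.924, 0.708), k3=(0.924, 0.708), k4=(0.927, 0.698); state += dt/6·(k1+2k2+2k3+k4)
t=0.010: state=(0.579, 0.927)
t=0.020: state=(0.589, 0.934)
t=0.030: state=(0.598, 0.941)
continuing one RK4 step at a time; state shown every 20 steps (Δt=0.2):
t=0.200: state=(0.765, 1.010)
t=0.400: state=(0.963, 0.939)
t=0.600: state=(1.129, 0.696)
t=0.800: state=(1.236, 0.370)
t=1.000: state=(1.279, 0.066)
t=1.200: state=(1.267, -0.174)
t=1.400: state=(1.213, -0.362)
t=1.600: state=(1.123, -0.529)
t=1.800: state=(1.000, -0.709)
t=2.000: state=(0.836, -0.946)
t=2.200: state=(0.613, -1.309)
t=2.400: state=(0.296, -1.919)
t=2.600: state=(-0.180, -2.898)
t=2.800: state=(-0.861, -3.772)
t=3.000: state=(-1.557, -2.802)
t=3.200: state=(-1.919, -0.924)
t=3.400: state=(-2.000, -0.049)
t=3.600: state=(-1.979, 0.215)
t=3.800: state=(-1.926, 0.298)
t=4.000: state=(-1.862, 0.336)
t=4.200: state=(-1.792, 0.362)
t=4.400: state=(-1.717, 0.390)
t=4.600: state=(-1.636, 0.421)
t=4.800: state=(-1.548, 0.460)
t=5.000: state=(-1.452, 0.509)
t=5.070: state=(-1.415, 0.530)

(x, y) = (-1.415, 0.530)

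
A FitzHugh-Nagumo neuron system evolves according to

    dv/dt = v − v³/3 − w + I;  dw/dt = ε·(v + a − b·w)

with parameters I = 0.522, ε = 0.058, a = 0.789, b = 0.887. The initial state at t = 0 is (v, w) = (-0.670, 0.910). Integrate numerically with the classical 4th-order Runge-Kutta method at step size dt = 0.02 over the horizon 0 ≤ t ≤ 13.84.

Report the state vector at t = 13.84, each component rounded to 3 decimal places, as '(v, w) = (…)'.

(v, w) = (-1.392, -0.008)

t=0.000: state=(-0.670, 0.910)
step 1 (dt=0.02): k1=(-0.958, -0.040), k2=(-0.963, -0.040), k3=(-0.963, -0.040), k4=(-0.967, -0.041); state += dt/6·(k1+2k2+2k3+k4)
t=0.020: state=(-0.689, 0.909)
t=0.040: state=(-0.709, 0.908)
t=0.060: state=(-0.728, 0.908)
continuing one RK4 step at a time; state shown every 25 steps (Δt=0.5):
t=0.500: state=(-1.178, 0.883)
t=1.000: state=(-1.583, 0.843)
t=1.500: state=(-1.768, 0.796)
t=2.000: state=(-1.820, 0.747)
t=2.500: state=(-1.822, 0.698)
t=3.000: state=(-1.808, 0.651)
t=3.500: state=(-1.790, 0.606)
t=4.000: state=(-1.770, 0.562)
t=4.500: state=(-1.751, 0.520)
t=5.000: state=(-1.731, 0.479)
t=5.500: state=(-1.711, 0.440)
t=6.000: state=(-1.691, 0.403)
t=6.500: state=(-1.671, 0.367)
t=7.000: state=(-1.652, 0.333)
t=7.500: state=(-1.632, 0.300)
t=8.000: state=(-1.613, 0.269)
t=8.500: state=(-1.593, 0.239)
t=9.000: state=(-1.574, 0.210)
t=9.500: state=(-1.555, 0.182)
t=10.000: state=(-1.536, 0.156)
t=10.500: state=(-1.517, 0.131)
t=11.000: state=(-1.498, 0.107)
t=11.500: state=(-1.479, 0.084)
t=12.000: state=(-1.461, 0.063)
t=12.500: state=(-1.442, 0.042)
t=13.000: state=(-1.423, 0.023)
t=13.500: state=(-1.405, 0.004)
t=13.840: state=(-1.392, -0.008)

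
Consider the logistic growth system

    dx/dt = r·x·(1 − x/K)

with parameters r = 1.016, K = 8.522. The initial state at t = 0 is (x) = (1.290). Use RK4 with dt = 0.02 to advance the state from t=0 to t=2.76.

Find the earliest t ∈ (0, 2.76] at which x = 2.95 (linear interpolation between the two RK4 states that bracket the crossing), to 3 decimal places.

t = 1.071

t=0.000: state=(1.290)
step 1 (dt=0.02): k1=(1.112), k2=(1.120), k3=(1.120), k4=(1.128); state += dt/6·(k1+2k2+2k3+k4)
t=0.020: state=(1.312)
t=0.040: state=(1.335)
t=0.060: state=(1.358)
continuing one RK4 step at a time; state shown every 5 steps (Δt=0.1):
t=0.100: state=(1.405)
t=0.200: state=(1.529)
t=0.300: state=(1.660)
t=0.400: state=(1.800)
t=0.500: state=(1.949)
t=0.600: state=(2.106)
t=0.700: state=(2.271)
t=0.800: state=(2.444)
t=0.900: state=(2.625)
t=1.000: state=(2.813)
t=1.060: state=(2.929)
next step: t=1.080: state=(2.968) — x has crossed 2.95
linear interpolation between t=1.060 (2.92889) and t=1.080 (2.96807) → t≈1.071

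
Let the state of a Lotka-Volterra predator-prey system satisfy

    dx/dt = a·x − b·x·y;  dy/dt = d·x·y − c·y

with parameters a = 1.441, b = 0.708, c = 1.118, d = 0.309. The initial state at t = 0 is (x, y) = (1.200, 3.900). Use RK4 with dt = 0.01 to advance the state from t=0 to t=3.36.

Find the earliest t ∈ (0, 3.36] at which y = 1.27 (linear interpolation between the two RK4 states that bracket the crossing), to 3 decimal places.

t = 1.310

t=0.000: state=(1.200, 3.900)
step 1 (dt=0.01): k1=(-1.584, -2.914), k2=(-1.561, -2.913), k3=(-1.562, -2.913), k4=(-1.539, -2.911); state += dt/6·(k1+2k2+2k3+k4)
t=0.010: state=(1.184, 3.871)
t=0.020: state=(1.169, 3.842)
t=0.030: state=(1.154, 3.813)
continuing one RK4 step at a time; state shown every 20 steps (Δt=0.2):
t=0.200: state=(0.960, 3.331)
t=0.400: state=(0.829, 2.814)
t=0.600: state=(0.767, 2.363)
t=0.800: state=(0.753, 1.980)
t=1.000: state=(0.777, 1.660)
t=1.200: state=(0.836, 1.395)
t=1.310: state=(0.883, 1.270)
next step: t=1.320: state=(0.888, 1.259) — y has crossed 1.27
linear interpolation between t=1.310 (1.27001) and t=1.320 (1.25933) → t≈1.310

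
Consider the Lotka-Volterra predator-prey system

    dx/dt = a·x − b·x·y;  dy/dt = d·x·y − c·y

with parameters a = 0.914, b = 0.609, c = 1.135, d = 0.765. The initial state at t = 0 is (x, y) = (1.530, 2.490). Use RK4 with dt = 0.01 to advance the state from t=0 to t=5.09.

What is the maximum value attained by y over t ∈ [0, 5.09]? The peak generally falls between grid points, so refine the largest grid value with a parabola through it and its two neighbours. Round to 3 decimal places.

max y = 2.492

t=0.000: state=(1.530, 2.490)
step 1 (dt=0.01): k1=(-0.922, 0.088), k2=(-0.919, 0.080), k3=(-0.919, 0.080), k4=(-0.917, 0.071); state += dt/6·(k1+2k2+2k3+k4)
t=0.010: state=(1.521, 2.491)
t=0.020: state=(1.512, 2.491)
t=0.030: state=(1.503, 2.492)
continuing one RK4 step at a time; state shown every 20 steps (Δt=0.2):
t=0.200: state=(1.357, 2.474)
t=0.400: state=(1.210, 2.398)
t=0.600: state=(1.092, 2.279)
t=0.800: state=(1.002, 2.131)
t=1.000: state=(0.937, 1.969)
t=1.200: state=(0.894, 1.805)
t=1.400: state=(0.870, 1.646)
t=1.600: state=(0.863, 1.497)
t=1.800: state=(0.871, 1.362)
t=2.000: state=(0.892, 1.242)
t=2.200: state=(0.927, 1.137)
t=2.400: state=(0.974, 1.048)
t=2.600: state=(1.034, 0.974)
t=2.800: state=(1.107, 0.914)
t=3.000: state=(1.192, 0.868)
t=3.200: state=(1.291, 0.837)
t=3.400: state=(1.401, 0.819)
t=3.600: state=(1.523, 0.816)
t=3.800: state=(1.654, 0.829)
t=4.000: state=(1.792, 0.860)
t=4.200: state=(1.932, 0.911)
t=4.400: state=(2.067, 0.986)
t=4.600: state=(2.188, 1.089)
t=4.800: state=(2.282, 1.222)
t=5.000: state=(2.338, 1.387)
t=5.090: state=(2.347, 1.472)
largest grid value and its neighbours: y(0.040)=2.49214, y(0.050)=2.49224, y(0.060)=2.49217
parabola through these three points peaks at t≈0.051 with y≈2.49224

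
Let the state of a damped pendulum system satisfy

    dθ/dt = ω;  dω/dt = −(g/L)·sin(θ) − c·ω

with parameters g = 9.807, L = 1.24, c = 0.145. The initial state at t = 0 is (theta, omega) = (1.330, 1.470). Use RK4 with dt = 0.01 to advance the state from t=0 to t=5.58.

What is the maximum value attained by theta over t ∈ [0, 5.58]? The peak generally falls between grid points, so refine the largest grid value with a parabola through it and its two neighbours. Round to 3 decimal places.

max theta = 1.466

t=0.000: state=(1.330, 1.470)
step 1 (dt=0.01): k1=(1.470, -7.894), k2=(1.431, -7.902), k3=(1.430, -7.901), k4=(1.391, -7.909); state += dt/6·(k1+2k2+2k3+k4)
t=0.010: state=(1.344, 1.391)
t=0.020: state=(1.358, 1.312)
t=0.030: state=(1.371, 1.233)
continuing one RK4 step at a time; state shown every 20 steps (Δt=0.2):
t=0.200: state=(1.465, -0.113)
t=0.400: state=(1.288, -1.645)
t=0.600: state=(0.821, -2.957)
t=0.800: state=(0.150, -3.599)
t=1.000: state=(-0.546, -3.183)
t=1.200: state=(-1.068, -1.955)
t=1.400: state=(-1.310, -0.442)
t=1.600: state=(-1.245, 1.074)
t=1.800: state=(-0.891, 2.418)
t=2.000: state=(-0.313, 3.235)
t=2.200: state=(0.339, 3.117)
t=2.400: state=(0.875, 2.126)
t=2.600: state=(1.163, 0.723)
t=2.800: state=(1.160, -0.742)
t=3.000: state=(0.875, -2.060)
t=3.200: state=(0.367, -2.915)
t=3.400: state=(-0.234, -2.932)
t=3.600: state=(-0.749, -2.100)
t=3.800: state=(-1.043, -0.806)
t=4.000: state=(-1.065, 0.590)
t=4.200: state=(-0.816, 1.848)
t=4.400: state=(-0.355, 2.665)
t=4.600: state=(0.197, 2.709)
t=4.800: state=(0.675, 1.960)
t=5.000: state=(0.951, 0.753)
t=5.200: state=(0.969, -0.565)
t=5.400: state=(0.734, -1.738)
t=5.580: state=(0.352, -2.427)
largest grid value and its neighbours: theta(0.180)=1.46617, theta(0.190)=1.46622, theta(0.200)=1.46548
parabola through these three points peaks at t≈0.186 with theta≈1.46629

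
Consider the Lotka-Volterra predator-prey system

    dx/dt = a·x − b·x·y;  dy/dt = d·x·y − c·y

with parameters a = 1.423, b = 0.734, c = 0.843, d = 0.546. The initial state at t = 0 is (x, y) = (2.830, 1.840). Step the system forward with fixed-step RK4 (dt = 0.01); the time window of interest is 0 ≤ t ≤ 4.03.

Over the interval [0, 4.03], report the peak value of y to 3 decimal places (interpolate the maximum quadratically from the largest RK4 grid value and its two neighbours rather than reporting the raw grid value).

t=0.000: state=(2.830, 1.840)
step 1 (dt=0.01): k1=(0.205, 1.292), k2=(0.192, 1.298), k3=(0.192, 1.298), k4=(0.178, 1.303); state += dt/6·(k1+2k2+2k3+k4)
t=0.010: state=(2.832, 1.853)
t=0.020: state=(2.834, 1.866)
t=0.030: state=(2.835, 1.879)
continuing one RK4 step at a time; state shown every 20 steps (Δt=0.2):
t=0.200: state=(2.815, 2.118)
t=0.400: state=(2.682, 2.418)
t=0.600: state=(2.447, 2.705)
t=0.800: state=(2.147, 2.938)
t=1.000: state=(1.832, 3.084)
t=1.200: state=(1.541, 3.132)
t=1.400: state=(1.297, 3.088)
t=1.600: state=(1.104, 2.973)
t=1.800: state=(0.959, 2.810)
t=2.000: state=(0.856, 2.620)
t=2.200: state=(0.786, 2.421)
t=2.400: state=(0.743, 2.223)
t=2.600: state=(0.723, 2.034)
t=2.800: state=(0.722, 1.859)
t=3.000: state=(0.739, 1.701)
t=3.200: state=(0.773, 1.560)
t=3.400: state=(0.825, 1.438)
t=3.600: state=(0.895, 1.334)
t=3.800: state=(0.984, 1.249)
t=4.000: state=(1.095, 1.182)
t=4.030: state=(1.114, 1.173)
largest grid value and its neighbours: y(1.190)=3.13177, y(1.200)=3.13184, y(1.210)=3.13168
parabola through these three points peaks at t≈1.198 with y≈3.13184

max y = 3.132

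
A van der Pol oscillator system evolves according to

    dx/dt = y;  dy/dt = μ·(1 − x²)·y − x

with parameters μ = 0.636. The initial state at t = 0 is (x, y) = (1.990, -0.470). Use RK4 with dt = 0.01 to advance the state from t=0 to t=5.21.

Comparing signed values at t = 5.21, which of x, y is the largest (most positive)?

t=0.000: state=(1.990, -0.470)
step 1 (dt=0.01): k1=(-0.470, -1.105), k2=(-0.476, -1.095), k3=(-0.475, -1.095), k4=(-0.481, -1.086); state += dt/6·(k1+2k2+2k3+k4)
t=0.010: state=(1.985, -0.481)
t=0.020: state=(1.980, -0.492)
t=0.030: state=(1.975, -0.502)
continuing one RK4 step at a time; state shown every 20 steps (Δt=0.2):
t=0.200: state=(1.876, -0.659)
t=0.400: state=(1.729, -0.809)
t=0.600: state=(1.553, -0.948)
t=0.800: state=(1.349, -1.095)
t=1.000: state=(1.114, -1.264)
t=1.200: state=(0.841, -1.467)
t=1.400: state=(0.524, -1.710)
t=1.600: state=(0.155, -1.984)
t=1.800: state=(-0.268, -2.238)
t=2.000: state=(-0.731, -2.354)
t=2.200: state=(-1.190, -2.179)
t=2.400: state=(-1.580, -1.669)
t=2.600: state=(-1.847, -0.995)
t=2.800: state=(-1.982, -0.381)
t=3.000: state=(-2.010, 0.073)
t=3.200: state=(-1.962, 0.382)
t=3.400: state=(-1.863, 0.598)
t=3.600: state=(-1.726, 0.764)
t=3.800: state=(-1.559, 0.912)
t=4.000: state=(-1.362, 1.062)
t=4.200: state=(-1.133, 1.230)
t=4.400: state=(-0.867, 1.430)
t=4.600: state=(-0.558, 1.669)
t=4.800: state=(-0.198, 1.939)
t=5.000: state=(0.217, 2.198)
t=5.200: state=(0.674, 2.337)
t=5.210: state=(0.697, 2.338)
compare at T: x=0.697, y=2.338

largest component: y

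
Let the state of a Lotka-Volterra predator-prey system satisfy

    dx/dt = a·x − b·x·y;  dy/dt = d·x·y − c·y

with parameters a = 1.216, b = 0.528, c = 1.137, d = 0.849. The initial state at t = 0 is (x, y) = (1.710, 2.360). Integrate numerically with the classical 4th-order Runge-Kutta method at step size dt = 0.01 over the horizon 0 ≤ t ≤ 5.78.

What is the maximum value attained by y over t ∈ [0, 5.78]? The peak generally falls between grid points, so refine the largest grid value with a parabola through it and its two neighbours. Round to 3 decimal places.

max y = 2.921

t=0.000: state=(1.710, 2.360)
step 1 (dt=0.01): k1=(-0.051, 0.743), k2=(-0.055, 0.744), k3=(-0.055, 0.744), k4=(-0.058, 0.744); state += dt/6·(k1+2k2+2k3+k4)
t=0.010: state=(1.709, 2.367)
t=0.020: state=(1.709, 2.375)
t=0.030: state=(1.708, 2.382)
continuing one RK4 step at a time; state shown every 20 steps (Δt=0.2):
t=0.200: state=(1.686, 2.509)
t=0.400: state=(1.638, 2.651)
t=0.600: state=(1.568, 2.773)
t=0.800: state=(1.484, 2.863)
t=1.000: state=(1.395, 2.913)
t=1.200: state=(1.307, 2.918)
t=1.400: state=(1.227, 2.882)
t=1.600: state=(1.158, 2.811)
t=1.800: state=(1.103, 2.712)
t=2.000: state=(1.063, 2.596)
t=2.200: state=(1.037, 2.471)
t=2.400: state=(1.026, 2.345)
t=2.600: state=(1.028, 2.223)
t=2.800: state=(1.043, 2.111)
t=3.000: state=(1.070, 2.012)
t=3.200: state=(1.108, 1.928)
t=3.400: state=(1.157, 1.861)
t=3.600: state=(1.216, 1.813)
t=3.800: state=(1.283, 1.786)
t=4.000: state=(1.355, 1.779)
t=4.200: state=(1.431, 1.796)
t=4.400: state=(1.507, 1.836)
t=4.600: state=(1.578, 1.901)
t=4.800: state=(1.639, 1.990)
t=5.000: state=(1.685, 2.103)
t=5.200: state=(1.709, 2.235)
t=5.400: state=(1.708, 2.381)
t=5.600: state=(1.681, 2.530)
t=5.780: state=(1.635, 2.657)
largest grid value and its neighbours: y(1.120)=2.92120, y(1.130)=2.92120, y(1.140)=2.92110
parabola through these three points peaks at t≈1.125 with y≈2.92122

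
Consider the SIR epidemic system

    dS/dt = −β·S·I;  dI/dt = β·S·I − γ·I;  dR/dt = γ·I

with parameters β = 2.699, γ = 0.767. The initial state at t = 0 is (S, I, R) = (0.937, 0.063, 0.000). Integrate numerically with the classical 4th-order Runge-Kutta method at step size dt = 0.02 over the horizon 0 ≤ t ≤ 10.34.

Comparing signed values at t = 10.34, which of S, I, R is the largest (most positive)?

largest component: R

t=0.000: state=(0.937, 0.063, 0.000)
step 1 (dt=0.02): k1=(-0.159, 0.111, 0.048), k2=(-0.162, 0.113, 0.049), k3=(-0.162, 0.113, 0.049), k4=(-0.164, 0.114, 0.050); state += dt/6·(k1+2k2+2k3+k4)
t=0.020: state=(0.934, 0.065, 0.001)
t=0.040: state=(0.930, 0.068, 0.002)
t=0.060: state=(0.927, 0.070, 0.003)
continuing one RK4 step at a time; state shown every 25 steps (Δt=0.5):
t=0.500: state=(0.820, 0.142, 0.038)
t=1.000: state=(0.628, 0.259, 0.114)
t=1.500: state=(0.412, 0.354, 0.233)
t=2.000: state=(0.250, 0.375, 0.376)
t=2.500: state=(0.154, 0.333, 0.513)
t=3.000: state=(0.103, 0.269, 0.628)
t=3.500: state=(0.075, 0.206, 0.719)
t=4.000: state=(0.059, 0.154, 0.788)
t=4.500: state=(0.049, 0.112, 0.838)
t=5.000: state=(0.043, 0.082, 0.875)
t=5.500: state=(0.039, 0.059, 0.902)
t=6.000: state=(0.037, 0.042, 0.921)
t=6.500: state=(0.035, 0.030, 0.935)
t=7.000: state=(0.034, 0.021, 0.945)
t=7.500: state=(0.033, 0.015, 0.952)
t=8.000: state=(0.032, 0.011, 0.957)
t=8.500: state=(0.032, 0.008, 0.960)
t=9.000: state=(0.032, 0.006, 0.963)
t=9.500: state=(0.031, 0.004, 0.965)
t=10.000: state=(0.031, 0.003, 0.966)
t=10.340: state=(0.031, 0.002, 0.967)
compare at T: S=0.031, I=0.002, R=0.967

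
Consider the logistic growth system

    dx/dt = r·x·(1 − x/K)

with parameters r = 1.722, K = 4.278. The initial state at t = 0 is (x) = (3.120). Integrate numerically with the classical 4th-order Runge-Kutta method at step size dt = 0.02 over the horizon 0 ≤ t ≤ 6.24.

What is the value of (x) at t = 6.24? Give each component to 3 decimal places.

t=0.000: state=(3.120)
step 1 (dt=0.02): k1=(1.454), k2=(1.443), k3=(1.443), k4=(1.431); state += dt/6·(k1+2k2+2k3+k4)
t=0.020: state=(3.149)
t=0.040: state=(3.177)
t=0.060: state=(3.205)
continuing one RK4 step at a time; state shown every 25 steps (Δt=0.5):
t=0.500: state=(3.698)
t=1.000: state=(4.012)
t=1.500: state=(4.161)
t=2.000: state=(4.228)
t=2.500: state=(4.257)
t=3.000: state=(4.269)
t=3.500: state=(4.274)
t=4.000: state=(4.276)
t=4.500: state=(4.277)
t=5.000: state=(4.278)
t=5.500: state=(4.278)
t=6.000: state=(4.278)
t=6.240: state=(4.278)

(x) = (4.278)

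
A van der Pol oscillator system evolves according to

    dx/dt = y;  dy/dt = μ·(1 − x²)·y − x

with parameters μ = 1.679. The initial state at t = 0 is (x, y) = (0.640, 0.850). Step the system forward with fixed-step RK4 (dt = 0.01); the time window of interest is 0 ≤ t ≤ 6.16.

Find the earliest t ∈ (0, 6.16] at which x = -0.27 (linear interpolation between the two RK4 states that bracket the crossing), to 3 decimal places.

t=0.000: state=(0.640, 0.850)
step 1 (dt=0.01): k1=(0.850, 0.203), k2=(0.851, 0.192), k3=(0.851, 0.191), k4=(0.852, 0.180); state += dt/6·(k1+2k2+2k3+k4)
t=0.010: state=(0.649, 0.852)
t=0.020: state=(0.657, 0.854)
t=0.030: state=(0.666, 0.855)
continuing one RK4 step at a time; state shown every 20 steps (Δt=0.2):
t=0.200: state=(0.811, 0.840)
t=0.400: state=(0.968, 0.716)
t=0.600: state=(1.091, 0.497)
t=0.800: state=(1.164, 0.237)
t=1.000: state=(1.186, -0.013)
t=1.200: state=(1.161, -0.233)
t=1.400: state=(1.095, -0.428)
t=1.600: state=(0.990, -0.622)
t=1.800: state=(0.844, -0.845)
t=2.000: state=(0.647, -1.140)
t=2.200: state=(0.379, -1.574)
t=2.400: state=(0.004, -2.213)
t=2.510: state=(-0.263, -2.637)
next step: t=2.520: state=(-0.289, -2.676) — x has crossed -0.27
linear interpolation between t=2.510 (-0.26264) and t=2.520 (-0.28921) → t≈2.513

t = 2.513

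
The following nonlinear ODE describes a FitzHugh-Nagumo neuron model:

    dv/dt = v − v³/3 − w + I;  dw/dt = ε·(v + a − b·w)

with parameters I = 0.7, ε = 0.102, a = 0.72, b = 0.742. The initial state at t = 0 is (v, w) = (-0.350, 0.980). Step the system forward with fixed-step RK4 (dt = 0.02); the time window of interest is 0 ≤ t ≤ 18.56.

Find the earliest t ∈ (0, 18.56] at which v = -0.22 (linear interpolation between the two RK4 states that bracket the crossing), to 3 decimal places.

t=0.000: state=(-0.350, 0.980)
step 1 (dt=0.02): k1=(-0.616, -0.036), k2=(-0.621, -0.037), k3=(-0.621, -0.037), k4=(-0.626, -0.038); state += dt/6·(k1+2k2+2k3+k4)
t=0.020: state=(-0.362, 0.979)
t=0.040: state=(-0.375, 0.978)
t=0.060: state=(-0.388, 0.978)
continuing one RK4 step at a time; state shown every 50 steps (Δt=1):
t=1.000: state=(-1.159, 0.907)
t=2.000: state=(-1.672, 0.766)
t=3.000: state=(-1.708, 0.613)
t=4.000: state=(-1.648, 0.474)
t=5.000: state=(-1.575, 0.352)
t=6.000: state=(-1.499, 0.246)
t=7.000: state=(-1.421, 0.156)
t=8.000: state=(-1.340, 0.080)
t=9.000: state=(-1.255, 0.017)
t=10.000: state=(-1.165, -0.032)
t=11.000: state=(-1.065, -0.069)
t=12.000: state=(-0.949, -0.092)
t=13.000: state=(-0.802, -0.101)
t=14.000: state=(-0.589, -0.092)
t=14.960: state=(-0.223, -0.057)
next step: t=14.980: state=(-0.212, -0.056) — v has crossed -0.22
linear interpolation between t=14.960 (-0.22280) and t=14.980 (-0.21194) → t≈14.965

t = 14.965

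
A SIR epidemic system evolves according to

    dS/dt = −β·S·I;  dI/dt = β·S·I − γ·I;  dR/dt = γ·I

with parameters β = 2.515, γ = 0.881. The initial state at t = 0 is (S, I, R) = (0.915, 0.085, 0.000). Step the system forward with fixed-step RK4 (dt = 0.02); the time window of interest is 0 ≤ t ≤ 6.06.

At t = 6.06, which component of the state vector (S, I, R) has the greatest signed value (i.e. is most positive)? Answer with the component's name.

t=0.000: state=(0.915, 0.085, 0.000)
step 1 (dt=0.02): k1=(-0.196, 0.121, 0.075), k2=(-0.198, 0.122, 0.076), k3=(-0.198, 0.122, 0.076), k4=(-0.200, 0.123, 0.077); state += dt/6·(k1+2k2+2k3+k4)
t=0.020: state=(0.911, 0.087, 0.002)
t=0.040: state=(0.907, 0.090, 0.003)
t=0.060: state=(0.903, 0.092, 0.005)
continuing one RK4 step at a time; state shown every 10 steps (Δt=0.2):
t=0.200: state=(0.871, 0.112, 0.017)
t=0.400: state=(0.817, 0.143, 0.040)
t=0.600: state=(0.754, 0.178, 0.068)
t=0.800: state=(0.683, 0.215, 0.103)
t=1.000: state=(0.607, 0.249, 0.144)
t=1.200: state=(0.532, 0.278, 0.190)
t=1.400: state=(0.460, 0.299, 0.241)
t=1.600: state=(0.394, 0.311, 0.295)
t=1.800: state=(0.337, 0.313, 0.350)
t=2.000: state=(0.288, 0.307, 0.405)
t=2.200: state=(0.248, 0.295, 0.458)
t=2.400: state=(0.214, 0.277, 0.508)
t=2.600: state=(0.187, 0.257, 0.555)
t=2.800: state=(0.166, 0.236, 0.599)
t=3.000: state=(0.148, 0.214, 0.638)
t=3.200: state=(0.134, 0.192, 0.674)
t=3.400: state=(0.122, 0.172, 0.706)
t=3.600: state=(0.112, 0.153, 0.735)
t=3.800: state=(0.104, 0.135, 0.760)
t=4.000: state=(0.098, 0.119, 0.783)
t=4.200: state=(0.093, 0.105, 0.802)
t=4.400: state=(0.088, 0.092, 0.820)
t=4.600: state=(0.084, 0.081, 0.835)
t=4.800: state=(0.081, 0.071, 0.848)
t=5.000: state=(0.079, 0.062, 0.860)
t=5.200: state=(0.076, 0.054, 0.870)
t=5.400: state=(0.074, 0.047, 0.879)
t=5.600: state=(0.073, 0.041, 0.887)
t=5.800: state=(0.071, 0.035, 0.893)
t=6.000: state=(0.070, 0.031, 0.899)
t=6.060: state=(0.070, 0.029, 0.901)
compare at T: S=0.070, I=0.029, R=0.901

largest component: R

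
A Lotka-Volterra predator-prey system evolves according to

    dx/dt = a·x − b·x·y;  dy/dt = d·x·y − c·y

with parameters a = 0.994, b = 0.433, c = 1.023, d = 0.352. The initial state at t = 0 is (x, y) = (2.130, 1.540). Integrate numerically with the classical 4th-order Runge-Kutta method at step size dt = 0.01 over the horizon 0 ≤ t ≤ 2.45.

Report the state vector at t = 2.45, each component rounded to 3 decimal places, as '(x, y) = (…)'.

(x, y) = (4.501, 2.362)

t=0.000: state=(2.130, 1.540)
step 1 (dt=0.01): k1=(0.697, -0.421), k2=(0.700, -0.418), k3=(0.700, -0.418), k4=(0.703, -0.416); state += dt/6·(k1+2k2+2k3+k4)
t=0.010: state=(2.137, 1.536)
t=0.020: state=(2.144, 1.532)
t=0.030: state=(2.151, 1.528)
continuing one RK4 step at a time; state shown every 10 steps (Δt=0.1):
t=0.100: state=(2.203, 1.500)
t=0.200: state=(2.282, 1.466)
t=0.300: state=(2.367, 1.436)
t=0.400: state=(2.458, 1.411)
t=0.500: state=(2.555, 1.391)
t=0.600: state=(2.658, 1.377)
t=0.700: state=(2.766, 1.367)
t=0.800: state=(2.880, 1.363)
t=0.900: state=(2.999, 1.365)
t=1.000: state=(3.122, 1.372)
t=1.100: state=(3.248, 1.386)
t=1.200: state=(3.377, 1.406)
t=1.300: state=(3.508, 1.433)
t=1.400: state=(3.639, 1.467)
t=1.500: state=(3.769, 1.508)
t=1.600: state=(3.895, 1.558)
t=1.700: state=(4.016, 1.617)
t=1.800: state=(4.130, 1.685)
t=1.900: state=(4.234, 1.762)
t=2.000: state=(4.325, 1.850)
t=2.100: state=(4.400, 1.947)
t=2.200: state=(4.457, 2.054)
t=2.300: state=(4.492, 2.171)
t=2.400: state=(4.504, 2.296)
t=2.450: state=(4.501, 2.362)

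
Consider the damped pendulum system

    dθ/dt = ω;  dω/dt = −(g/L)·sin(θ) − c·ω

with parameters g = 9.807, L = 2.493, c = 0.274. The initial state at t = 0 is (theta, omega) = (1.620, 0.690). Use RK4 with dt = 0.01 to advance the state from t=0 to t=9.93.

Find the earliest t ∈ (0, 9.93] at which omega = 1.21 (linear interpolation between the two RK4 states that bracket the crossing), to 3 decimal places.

t = 2.369

t=0.000: state=(1.620, 0.690)
step 1 (dt=0.01): k1=(0.690, -4.118), k2=(0.669, -4.112), k3=(0.669, -4.112), k4=(0.649, -4.105); state += dt/6·(k1+2k2+2k3+k4)
t=0.010: state=(1.627, 0.649)
t=0.020: state=(1.633, 0.608)
t=0.030: state=(1.639, 0.567)
continuing one RK4 step at a time; state shown every 50 steps (Δt=0.5):
t=0.500: state=(1.474, -1.231)
t=1.000: state=(0.472, -2.573)
t=1.500: state=(-0.747, -1.934)
t=2.000: state=(-1.260, -0.077)
t=2.360: state=(-1.054, 1.181)
next step: t=2.370: state=(-1.042, 1.212) — omega has crossed 1.21
linear interpolation between t=2.360 (1.18136) and t=2.370 (1.21217) → t≈2.369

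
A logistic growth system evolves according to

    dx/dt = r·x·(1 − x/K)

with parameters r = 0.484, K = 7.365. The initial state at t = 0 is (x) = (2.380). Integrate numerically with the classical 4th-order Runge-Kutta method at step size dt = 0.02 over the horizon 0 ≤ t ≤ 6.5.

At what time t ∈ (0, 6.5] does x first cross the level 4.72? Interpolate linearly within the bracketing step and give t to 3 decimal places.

t=0.000: state=(2.380)
step 1 (dt=0.02): k1=(0.780), k2=(0.781), k3=(0.781), k4=(0.782); state += dt/6·(k1+2k2+2k3+k4)
t=0.020: state=(2.396)
t=0.040: state=(2.411)
t=0.060: state=(2.427)
continuing one RK4 step at a time; state shown every 25 steps (Δt=0.5):
t=0.500: state=(2.785)
t=1.000: state=(3.215)
t=1.500: state=(3.658)
t=2.000: state=(4.102)
t=2.500: state=(4.533)
t=2.720: state=(4.717)
next step: t=2.740: state=(4.733) — x has crossed 4.72
linear interpolation between t=2.720 (4.71662) and t=2.740 (4.73302) → t≈2.724

t = 2.724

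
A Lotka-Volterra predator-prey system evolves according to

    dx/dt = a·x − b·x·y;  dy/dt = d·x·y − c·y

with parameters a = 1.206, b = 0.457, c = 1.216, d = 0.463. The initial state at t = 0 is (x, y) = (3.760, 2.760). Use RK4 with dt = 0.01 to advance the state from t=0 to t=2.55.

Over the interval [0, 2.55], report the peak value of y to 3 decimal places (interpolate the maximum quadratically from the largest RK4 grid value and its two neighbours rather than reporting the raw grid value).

t=0.000: state=(3.760, 2.760)
step 1 (dt=0.01): k1=(-0.208, 1.449), k2=(-0.220, 1.451), k3=(-0.220, 1.451), k4=(-0.233, 1.453); state += dt/6·(k1+2k2+2k3+k4)
t=0.010: state=(3.758, 2.775)
t=0.020: state=(3.755, 2.789)
t=0.030: state=(3.753, 2.804)
continuing one RK4 step at a time; state shown every 10 steps (Δt=0.1):
t=0.100: state=(3.727, 2.907)
t=0.200: state=(3.669, 3.055)
t=0.300: state=(3.588, 3.200)
t=0.400: state=(3.486, 3.338)
t=0.500: state=(3.366, 3.464)
t=0.600: state=(3.233, 3.574)
t=0.700: state=(3.091, 3.664)
t=0.800: state=(2.945, 3.731)
t=0.900: state=(2.799, 3.774)
t=1.000: state=(2.656, 3.792)
t=1.100: state=(2.520, 3.785)
t=1.200: state=(2.393, 3.755)
t=1.300: state=(2.276, 3.704)
t=1.400: state=(2.171, 3.636)
t=1.500: state=(2.078, 3.552)
t=1.600: state=(1.998, 3.457)
t=1.700: state=(1.929, 3.352)
t=1.800: state=(1.872, 3.241)
t=1.900: state=(1.826, 3.126)
t=2.000: state=(1.790, 3.010)
t=2.100: state=(1.765, 2.894)
t=2.200: state=(1.749, 2.780)
t=2.300: state=(1.742, 2.668)
t=2.400: state=(1.744, 2.561)
t=2.500: state=(1.755, 2.459)
t=2.550: state=(1.763, 2.411)
largest grid value and its neighbours: y(1.010)=3.79204, y(1.020)=3.79220, y(1.030)=3.79211
parabola through these three points peaks at t≈1.021 with y≈3.79220

max y = 3.792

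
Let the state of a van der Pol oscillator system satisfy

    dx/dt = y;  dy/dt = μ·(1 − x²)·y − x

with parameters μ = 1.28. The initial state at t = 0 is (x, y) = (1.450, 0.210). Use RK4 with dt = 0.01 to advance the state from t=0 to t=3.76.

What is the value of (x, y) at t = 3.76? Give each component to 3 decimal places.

(x, y) = (-1.625, 0.606)

t=0.000: state=(1.450, 0.210)
step 1 (dt=0.01): k1=(0.210, -1.746), k2=(0.201, -1.736), k3=(0.201, -1.736), k4=(0.193, -1.725); state += dt/6·(k1+2k2+2k3+k4)
t=0.010: state=(1.452, 0.193)
t=0.020: state=(1.454, 0.175)
t=0.030: state=(1.456, 0.159)
continuing one RK4 step at a time; state shown every 20 steps (Δt=0.2):
t=0.200: state=(1.460, -0.096)
t=0.400: state=(1.417, -0.325)
t=0.600: state=(1.333, -0.506)
t=0.800: state=(1.216, -0.667)
t=1.000: state=(1.066, -0.838)
t=1.200: state=(0.878, -1.045)
t=1.400: state=(0.643, -1.324)
t=1.600: state=(0.341, -1.713)
t=1.800: state=(-0.051, -2.230)
t=2.000: state=(-0.551, -2.739)
t=2.200: state=(-1.116, -2.774)
t=2.400: state=(-1.601, -1.962)
t=2.600: state=(-1.882, -0.876)
t=2.800: state=(-1.978, -0.154)
t=3.000: state=(-1.968, 0.206)
t=3.200: state=(-1.908, 0.380)
t=3.400: state=(-1.821, 0.479)
t=3.600: state=(-1.718, 0.551)
t=3.760: state=(-1.625, 0.606)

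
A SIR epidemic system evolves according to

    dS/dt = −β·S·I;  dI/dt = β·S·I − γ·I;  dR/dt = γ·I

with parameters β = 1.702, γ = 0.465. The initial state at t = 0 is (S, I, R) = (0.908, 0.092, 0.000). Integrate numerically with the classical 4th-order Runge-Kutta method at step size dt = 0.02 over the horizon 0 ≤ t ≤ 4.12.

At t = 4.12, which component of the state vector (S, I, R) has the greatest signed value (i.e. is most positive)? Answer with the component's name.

largest component: R

t=0.000: state=(0.908, 0.092, 0.000)
step 1 (dt=0.02): k1=(-0.142, 0.099, 0.043), k2=(-0.143, 0.100, 0.043), k3=(-0.144, 0.100, 0.043), k4=(-0.145, 0.101, 0.044); state += dt/6·(k1+2k2+2k3+k4)
t=0.020: state=(0.905, 0.094, 0.001)
t=0.040: state=(0.902, 0.096, 0.002)
t=0.060: state=(0.899, 0.098, 0.003)
continuing one RK4 step at a time; state shown every 10 steps (Δt=0.2):
t=0.200: state=(0.877, 0.114, 0.010)
t=0.400: state=(0.840, 0.139, 0.021)
t=0.600: state=(0.798, 0.167, 0.035)
t=0.800: state=(0.750, 0.198, 0.052)
t=1.000: state=(0.697, 0.231, 0.072)
t=1.200: state=(0.641, 0.264, 0.095)
t=1.400: state=(0.582, 0.296, 0.121)
t=1.600: state=(0.524, 0.326, 0.150)
t=1.800: state=(0.467, 0.352, 0.182)
t=2.000: state=(0.412, 0.372, 0.216)
t=2.200: state=(0.362, 0.387, 0.251)
t=2.400: state=(0.317, 0.395, 0.287)
t=2.600: state=(0.277, 0.399, 0.324)
t=2.800: state=(0.242, 0.397, 0.361)
t=3.000: state=(0.212, 0.390, 0.398)
t=3.200: state=(0.186, 0.381, 0.434)
t=3.400: state=(0.163, 0.368, 0.469)
t=3.600: state=(0.144, 0.353, 0.502)
t=3.800: state=(0.128, 0.337, 0.534)
t=4.000: state=(0.115, 0.320, 0.565)
t=4.120: state=(0.108, 0.310, 0.583)
compare at T: S=0.108, I=0.310, R=0.583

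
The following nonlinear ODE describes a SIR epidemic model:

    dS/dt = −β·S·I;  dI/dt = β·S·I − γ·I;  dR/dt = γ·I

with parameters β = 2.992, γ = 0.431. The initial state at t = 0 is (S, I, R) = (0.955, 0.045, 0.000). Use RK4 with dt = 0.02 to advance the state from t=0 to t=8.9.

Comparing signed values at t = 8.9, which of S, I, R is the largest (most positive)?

largest component: R

t=0.000: state=(0.955, 0.045, 0.000)
step 1 (dt=0.02): k1=(-0.129, 0.109, 0.019), k2=(-0.132, 0.112, 0.020), k3=(-0.132, 0.112, 0.020), k4=(-0.135, 0.114, 0.020); state += dt/6·(k1+2k2+2k3+k4)
t=0.020: state=(0.952, 0.047, 0.000)
t=0.040: state=(0.950, 0.050, 0.001)
t=0.060: state=(0.947, 0.052, 0.001)
continuing one RK4 step at a time; state shown every 25 steps (Δt=0.5):
t=0.500: state=(0.841, 0.141, 0.018)
t=1.000: state=(0.594, 0.338, 0.068)
t=1.500: state=(0.306, 0.530, 0.164)
t=2.000: state=(0.131, 0.583, 0.286)
t=2.500: state=(0.056, 0.536, 0.408)
t=3.000: state=(0.027, 0.458, 0.515)
t=3.500: state=(0.014, 0.380, 0.605)
t=4.000: state=(0.009, 0.312, 0.680)
t=4.500: state=(0.006, 0.254, 0.740)
t=5.000: state=(0.004, 0.206, 0.790)
t=5.500: state=(0.003, 0.167, 0.830)
t=6.000: state=(0.002, 0.135, 0.862)
t=6.500: state=(0.002, 0.109, 0.889)
t=7.000: state=(0.002, 0.088, 0.910)
t=7.500: state=(0.002, 0.071, 0.927)
t=8.000: state=(0.001, 0.058, 0.941)
t=8.500: state=(0.001, 0.047, 0.952)
t=8.900: state=(0.001, 0.039, 0.959)
compare at T: S=0.001, I=0.039, R=0.959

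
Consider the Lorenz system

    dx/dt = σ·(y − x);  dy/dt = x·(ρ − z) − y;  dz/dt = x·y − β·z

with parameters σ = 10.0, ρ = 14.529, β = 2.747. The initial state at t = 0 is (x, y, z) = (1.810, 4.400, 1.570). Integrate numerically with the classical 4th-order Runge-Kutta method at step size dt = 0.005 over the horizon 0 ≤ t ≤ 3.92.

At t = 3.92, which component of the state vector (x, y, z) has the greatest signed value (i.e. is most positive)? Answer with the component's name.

t=0.000: state=(1.810, 4.400, 1.570)
step 1 (dt=0.005): k1=(25.900, 19.056, 3.651), k2=(25.729, 19.830, 4.000), k3=(25.753, 19.821, 4.000), k4=(25.603, 20.587, 4.355); state += dt/6·(k1+2k2+2k3+k4)
t=0.005: state=(1.939, 4.499, 1.590)
t=0.010: state=(2.066, 4.606, 1.614)
t=0.015: state=(2.193, 4.720, 1.641)
continuing one RK4 step at a time; state shown every 40 steps (Δt=0.2):
t=0.200: state=(8.310, 12.515, 8.065)
t=0.400: state=(9.329, 4.637, 21.992)
t=0.600: state=(1.634, -0.079, 13.668)
t=0.800: state=(0.419, 0.392, 7.904)
t=1.000: state=(0.776, 1.165, 4.629)
t=1.200: state=(2.377, 3.795, 3.257)
t=1.400: state=(7.461, 11.058, 7.802)
t=1.600: state=(9.741, 6.492, 20.982)
t=1.800: state=(2.685, 0.733, 14.410)
t=2.000: state=(1.368, 1.520, 8.576)
t=2.200: state=(2.667, 3.893, 5.753)
t=2.400: state=(6.836, 9.699, 8.521)
t=2.600: state=(9.464, 7.652, 19.180)
t=2.800: state=(3.875, 1.895, 15.002)
t=3.000: state=(2.490, 2.749, 9.565)
t=3.200: state=(4.351, 5.978, 7.759)
t=3.400: state=(8.364, 9.993, 13.258)
t=3.600: state=(7.193, 4.832, 17.750)
t=3.800: state=(3.663, 2.938, 12.826)
t=3.920: state=(3.463, 3.787, 10.394)
compare at T: x=3.463, y=3.787, z=10.394

largest component: z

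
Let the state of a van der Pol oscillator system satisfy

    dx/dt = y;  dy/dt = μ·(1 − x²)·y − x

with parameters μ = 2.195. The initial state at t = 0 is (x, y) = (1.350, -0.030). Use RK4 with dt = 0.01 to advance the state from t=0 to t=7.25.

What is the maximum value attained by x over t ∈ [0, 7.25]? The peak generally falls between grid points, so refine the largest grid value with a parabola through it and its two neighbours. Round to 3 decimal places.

max x = 2.021

t=0.000: state=(1.350, -0.030)
step 1 (dt=0.01): k1=(-0.030, -1.296), k2=(-0.036, -1.284), k3=(-0.036, -1.284), k4=(-0.043, -1.272); state += dt/6·(k1+2k2+2k3+k4)
t=0.010: state=(1.350, -0.043)
t=0.020: state=(1.349, -0.055)
t=0.030: state=(1.349, -0.068)
continuing one RK4 step at a time; state shown every 25 steps (Δt=0.25):
t=0.250: state=(1.307, -0.292)
t=0.500: state=(1.210, -0.482)
t=0.750: state=(1.066, -0.674)
t=1.000: state=(0.866, -0.945)
t=1.250: state=(0.576, -1.429)
t=1.500: state=(0.112, -2.401)
t=1.750: state=(-0.672, -3.836)
t=2.000: state=(-1.593, -2.834)
t=2.250: state=(-1.977, -0.523)
t=2.500: state=(-2.002, 0.144)
t=2.750: state=(-1.946, 0.278)
t=3.000: state=(-1.870, 0.319)
t=3.250: state=(-1.787, 0.347)
t=3.500: state=(-1.696, 0.378)
t=3.750: state=(-1.597, 0.417)
t=4.000: state=(-1.487, 0.469)
t=4.250: state=(-1.361, 0.541)
t=4.500: state=(-1.213, 0.650)
t=4.750: state=(-1.031, 0.826)
t=5.000: state=(-0.789, 1.144)
t=5.250: state=(-0.432, 1.783)
t=5.500: state=(0.157, 3.055)
t=5.750: state=(1.087, 4.010)
t=6.000: state=(1.839, 1.669)
t=6.250: state=(2.019, 0.106)
t=6.500: state=(1.993, -0.225)
t=6.750: state=(1.926, -0.297)
t=7.000: state=(1.847, -0.328)
t=7.250: state=(1.762, -0.356)
largest grid value and its neighbours: x(6.280)=2.02085, x(6.290)=2.02106, x(6.300)=2.02105
parabola through these three points peaks at t≈6.295 with x≈2.02108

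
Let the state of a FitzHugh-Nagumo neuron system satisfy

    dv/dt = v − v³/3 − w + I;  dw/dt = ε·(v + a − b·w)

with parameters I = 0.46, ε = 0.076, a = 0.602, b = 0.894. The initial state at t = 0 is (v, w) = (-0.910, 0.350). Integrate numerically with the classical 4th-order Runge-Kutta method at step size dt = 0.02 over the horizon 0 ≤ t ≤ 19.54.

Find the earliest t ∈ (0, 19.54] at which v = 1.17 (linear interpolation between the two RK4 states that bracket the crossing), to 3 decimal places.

t=0.000: state=(-0.910, 0.350)
step 1 (dt=0.02): k1=(-0.549, -0.047), k2=(-0.549, -0.048), k3=(-0.549, -0.048), k4=(-0.550, -0.048); state += dt/6·(k1+2k2+2k3+k4)
t=0.020: state=(-0.921, 0.349)
t=0.040: state=(-0.932, 0.348)
t=0.060: state=(-0.943, 0.347)
continuing one RK4 step at a time; state shown every 50 steps (Δt=1):
t=1.000: state=(-1.385, 0.285)
t=2.000: state=(-1.551, 0.201)
t=3.000: state=(-1.549, 0.118)
t=4.000: state=(-1.506, 0.042)
t=5.000: state=(-1.453, -0.025)
t=6.000: state=(-1.397, -0.084)
t=7.000: state=(-1.341, -0.135)
t=8.000: state=(-1.283, -0.178)
t=9.000: state=(-1.223, -0.214)
t=10.000: state=(-1.160, -0.243)
t=11.000: state=(-1.094, -0.266)
t=12.000: state=(-1.022, -0.282)
t=13.000: state=(-0.941, -0.292)
t=14.000: state=(-0.842, -0.294)
t=15.000: state=(-0.712, -0.288)
t=16.000: state=(-0.511, -0.270)
t=17.000: state=(-0.121, -0.233)
t=18.000: state=(0.782, -0.153)
t=18.300: state=(1.156, -0.114)
next step: t=18.320: state=(1.181, -0.112) — v has crossed 1.17
linear interpolation between t=18.300 (1.15639) and t=18.320 (1.18058) → t≈18.311

t = 18.311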